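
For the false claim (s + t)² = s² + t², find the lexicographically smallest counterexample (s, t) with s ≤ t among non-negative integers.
(s, t) = (1, 1)

Substituting (1, 1) into the claim:
LHS = (1 + 1)² = 4
RHS = 1² + 1² = 2

Since LHS ≠ RHS, this pair disproves the claim, and no lexicographically smaller pair (s ≤ t, non-negative integers) does.

For instance (3, 7) is also a counterexample (LHS = 100, RHS = 58), but it's lexicographically larger.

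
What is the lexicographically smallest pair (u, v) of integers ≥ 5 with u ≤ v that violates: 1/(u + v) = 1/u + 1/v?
(u, v) = (5, 5)

Substituting (5, 5) into the claim:
LHS = 1/(5 + 5) = 1/10
RHS = 1/5 + 1/5 = 2/5

Since LHS ≠ RHS, this pair disproves the claim, and no lexicographically smaller pair (u ≤ v, integers ≥ 5) does.

For instance (8, 11) is also a counterexample (LHS = 1/19, RHS = 19/88), but it's lexicographically larger.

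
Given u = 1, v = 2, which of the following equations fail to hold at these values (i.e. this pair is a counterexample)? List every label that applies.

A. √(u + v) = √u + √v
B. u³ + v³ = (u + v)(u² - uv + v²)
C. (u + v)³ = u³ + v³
A, C

Evaluating each claim at the given values:
A. LHS = √(3) ≈ 1.732, RHS = 1 + √(2) ≈ 2.414 → fails here (LHS ≠ RHS)
B. LHS = 9, RHS = 9 → holds here (LHS = RHS)
C. LHS = 27, RHS = 9 → fails here (LHS ≠ RHS)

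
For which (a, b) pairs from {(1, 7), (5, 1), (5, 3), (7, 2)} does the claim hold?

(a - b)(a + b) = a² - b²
Testing each pair:
(1, 7): LHS = -48, RHS = -48 → holds
(5, 1): LHS = 24, RHS = 24 → holds
(5, 3): LHS = 16, RHS = 16 → holds
(7, 2): LHS = 45, RHS = 45 → holds

Every pair satisfies the claim.

Answer: All pairs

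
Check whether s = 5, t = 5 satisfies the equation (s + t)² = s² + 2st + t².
Substituting s = 5, t = 5:

LHS = (5 + 5)² = 100
RHS = 5² + 2·5·5 + 5² = 100

LHS = RHS, so the equation holds at this point.

Answer: Holds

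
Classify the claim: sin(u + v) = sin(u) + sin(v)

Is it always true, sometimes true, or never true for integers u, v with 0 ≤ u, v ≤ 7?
Sometimes true

It holds at (u, v) = (0, 4) (both sides equal sin(4) ≈ -0.7568), but fails at (u, v) = (3, 3) (LHS = sin(6) ≈ -0.2794, RHS = 2·sin(3) ≈ 0.2822).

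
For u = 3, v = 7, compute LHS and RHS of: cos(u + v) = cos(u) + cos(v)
LHS = cos(3 + 7) = cos(10) ≈ -0.8391
RHS = cos(3) + cos(7) ≈ -0.2361

LHS ≠ RHS (they differ by about 0.603), so the equation does not hold here.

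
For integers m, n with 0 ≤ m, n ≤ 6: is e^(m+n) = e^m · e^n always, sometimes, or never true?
The identity holds for every pair in the range. For instance at (m, n) = (6, 2): both sides equal e^8 ≈ 2981.

Answer: Always true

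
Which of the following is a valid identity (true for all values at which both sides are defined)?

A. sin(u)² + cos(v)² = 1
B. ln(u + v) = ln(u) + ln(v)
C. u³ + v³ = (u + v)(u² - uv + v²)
C

A: fails at (2, 5) — LHS = cos(5)² + sin(2)² ≈ 0.9073, RHS = 1.
B: fails at (6, 7) — LHS = ln(13) ≈ 2.565, RHS = ln(6) + ln(7) ≈ 3.738.
C: holds — e.g. at (1, 3), both sides equal 28.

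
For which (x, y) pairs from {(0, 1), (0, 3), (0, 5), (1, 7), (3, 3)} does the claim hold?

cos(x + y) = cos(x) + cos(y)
Testing each pair:
(0, 1): LHS = cos(1) ≈ 0.5403, RHS = cos(1) + 1 ≈ 1.54 → fails
(0, 3): LHS = cos(3) ≈ -0.99, RHS = cos(3) + 1 ≈ 0.01001 → fails
(0, 5): LHS = cos(5) ≈ 0.2837, RHS = cos(5) + 1 ≈ 1.284 → fails
(1, 7): LHS = cos(8) ≈ -0.1455, RHS = cos(1) + cos(7) ≈ 1.294 → fails
(3, 3): LHS = cos(6) ≈ 0.9602, RHS = 2·cos(3) ≈ -1.98 → fails

No pair satisfies the claim.

Answer: None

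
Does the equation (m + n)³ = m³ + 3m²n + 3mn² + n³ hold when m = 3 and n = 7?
Substituting m = 3, n = 7:

LHS = (3 + 7)³ = 1000
RHS = 3³ + 3·3²·7 + 3·3·7² + 7³ = 1000

LHS = RHS, so the equation holds at this point.

Answer: Holds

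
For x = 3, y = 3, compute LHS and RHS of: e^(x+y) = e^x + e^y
LHS = e^(3+3) = e^6 ≈ 403.4
RHS = e^3 + e^3 = 2·e^3 ≈ 40.17

LHS ≠ RHS (they differ by about 363.3), so the equation does not hold here.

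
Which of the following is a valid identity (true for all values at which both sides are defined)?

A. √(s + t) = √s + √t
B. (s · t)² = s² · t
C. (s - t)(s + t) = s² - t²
C

A: fails at (3, 4) — LHS = √(7) ≈ 2.646, RHS = √(3) + 2 ≈ 3.732.
B: fails at (1, 2) — LHS = 4, RHS = 2.
C: holds — e.g. at (4, 6), both sides equal -20.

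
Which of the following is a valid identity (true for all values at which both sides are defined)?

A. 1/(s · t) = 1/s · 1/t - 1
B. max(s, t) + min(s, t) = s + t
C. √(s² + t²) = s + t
A: fails at (2, 7) — LHS = 1/14, RHS = -13/14.
B: holds — e.g. at (1, 1), both sides equal 2.
C: fails at (5, 8) — LHS = √(89) ≈ 9.434, RHS = 13.

Answer: B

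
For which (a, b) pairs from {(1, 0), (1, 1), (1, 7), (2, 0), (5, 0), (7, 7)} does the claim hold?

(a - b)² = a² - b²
(1, 0), (1, 1), (2, 0), (5, 0), (7, 7)

Testing each pair:
(1, 0): LHS = 1, RHS = 1 → holds
(1, 1): LHS = 0, RHS = 0 → holds
(1, 7): LHS = 36, RHS = -48 → fails
(2, 0): LHS = 4, RHS = 4 → holds
(5, 0): LHS = 25, RHS = 25 → holds
(7, 7): LHS = 0, RHS = 0 → holds

5 of 6 pairs satisfy the claim.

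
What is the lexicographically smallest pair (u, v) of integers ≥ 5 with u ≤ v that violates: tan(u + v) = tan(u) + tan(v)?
Substituting (5, 5) into the claim:
LHS = tan(5 + 5) = tan(10) ≈ 0.6484
RHS = tan(5) + tan(5) = 2·tan(5) ≈ -6.761

Since LHS ≠ RHS, this pair disproves the claim, and no lexicographically smaller pair (u ≤ v, integers ≥ 5) does.

For instance (6, 12) is also a counterexample (LHS = tan(18) ≈ -1.137, RHS = tan(12) + tan(6) ≈ -0.9269), but it's lexicographically larger.

Answer: (u, v) = (5, 5)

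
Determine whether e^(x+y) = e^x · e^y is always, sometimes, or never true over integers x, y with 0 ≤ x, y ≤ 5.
The identity holds for every pair in the range. For instance at (x, y) = (4, 5): both sides equal e^9 ≈ 8103.

Answer: Always true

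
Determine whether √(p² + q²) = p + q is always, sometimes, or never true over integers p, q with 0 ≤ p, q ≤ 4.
Sometimes true

It holds at (p, q) = (0, 3) (both sides equal 3), but fails at (p, q) = (1, 4) (LHS = √(17) ≈ 4.123, RHS = 5).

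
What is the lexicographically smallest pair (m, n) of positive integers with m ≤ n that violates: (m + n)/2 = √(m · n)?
Substituting (1, 2) into the claim:
LHS = (1 + 2)/2 = 3/2
RHS = √(1 · 2) = √(2) ≈ 1.414

Since LHS ≠ RHS, this pair disproves the claim, and no lexicographically smaller pair (m ≤ n, positive integers) does.

For instance (5, 6) is also a counterexample (LHS = 11/2, RHS = √(30) ≈ 5.477), but it's lexicographically larger.

Answer: (m, n) = (1, 2)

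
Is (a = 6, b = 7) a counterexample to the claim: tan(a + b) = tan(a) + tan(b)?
Yes

Substituting a = 6, b = 7:
LHS = tan(6 + 7) = tan(13) ≈ 0.463
RHS = tan(6) + tan(7) ≈ 0.5804

Since LHS ≠ RHS, this pair disproves the claim.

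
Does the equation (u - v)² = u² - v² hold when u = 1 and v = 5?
Fails

Substituting u = 1, v = 5:

LHS = (1 - 5)² = 16
RHS = 1² - 5² = -24

LHS ≠ RHS, so the equation does not hold at this point.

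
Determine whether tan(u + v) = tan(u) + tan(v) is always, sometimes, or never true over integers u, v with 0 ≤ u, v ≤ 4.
Sometimes true

It holds at (u, v) = (0, 1) (both sides equal tan(1) ≈ 1.557), but fails at (u, v) = (3, 3) (LHS = tan(6) ≈ -0.291, RHS = 2·tan(3) ≈ -0.2851).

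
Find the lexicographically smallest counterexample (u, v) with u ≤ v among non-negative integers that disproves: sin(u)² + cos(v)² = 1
At (0, 0): both sides equal 1, so it holds there.

Substituting (0, 1) into the claim:
LHS = sin(0)² + cos(1)² = cos(1)² ≈ 0.2919
RHS = 1

Since LHS ≠ RHS, this pair disproves the claim, and no lexicographically smaller pair (u ≤ v, non-negative integers) does.

For instance (0, 5) is also a counterexample (LHS = cos(5)² ≈ 0.08046, RHS = 1), but it's lexicographically larger.

Answer: (u, v) = (0, 1)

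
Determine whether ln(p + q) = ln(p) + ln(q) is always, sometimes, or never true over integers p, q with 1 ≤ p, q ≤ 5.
It holds at (p, q) = (2, 2) (both sides equal ln(4) ≈ 1.386), but fails at (p, q) = (3, 1) (LHS = ln(4) ≈ 1.386, RHS = ln(3) ≈ 1.099).

Answer: Sometimes true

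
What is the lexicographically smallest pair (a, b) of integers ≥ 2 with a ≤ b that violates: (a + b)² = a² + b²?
Substituting (2, 2) into the claim:
LHS = (2 + 2)² = 16
RHS = 2² + 2² = 8

Since LHS ≠ RHS, this pair disproves the claim, and no lexicographically smaller pair (a ≤ b, integers ≥ 2) does.

For instance (2, 7) is also a counterexample (LHS = 81, RHS = 53), but it's lexicographically larger.

Answer: (a, b) = (2, 2)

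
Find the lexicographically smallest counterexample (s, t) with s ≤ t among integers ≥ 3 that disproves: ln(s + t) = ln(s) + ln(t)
Substituting (3, 3) into the claim:
LHS = ln(3 + 3) = ln(6) ≈ 1.792
RHS = ln(3) + ln(3) = 2·ln(3) ≈ 2.197

Since LHS ≠ RHS, this pair disproves the claim, and no lexicographically smaller pair (s ≤ t, integers ≥ 3) does.

For instance (4, 6) is also a counterexample (LHS = ln(10) ≈ 2.303, RHS = ln(4) + ln(6) ≈ 3.178), but it's lexicographically larger.

Answer: (s, t) = (3, 3)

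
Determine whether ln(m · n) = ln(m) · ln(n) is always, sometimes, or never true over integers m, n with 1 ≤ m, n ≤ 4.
It holds at (m, n) = (1, 1) (both sides equal 0), but fails at (m, n) = (3, 4) (LHS = ln(12) ≈ 2.485, RHS = ln(3)·ln(4) ≈ 1.523).

Answer: Sometimes true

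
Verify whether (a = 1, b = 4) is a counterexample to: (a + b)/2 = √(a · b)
Yes

Substituting a = 1, b = 4:
LHS = (1 + 4)/2 = 5/2
RHS = √(1 · 4) = 2

Since LHS ≠ RHS, this pair disproves the claim.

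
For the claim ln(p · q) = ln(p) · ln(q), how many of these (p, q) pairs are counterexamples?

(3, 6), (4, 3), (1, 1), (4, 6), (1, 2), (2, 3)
5

Testing each pair:
(3, 6): LHS = ln(18) ≈ 2.89, RHS = ln(3)·ln(6) ≈ 1.968 → counterexample
(4, 3): LHS = ln(12) ≈ 2.485, RHS = ln(3)·ln(4) ≈ 1.523 → counterexample
(1, 1): LHS = 0, RHS = 0 → satisfies claim
(4, 6): LHS = ln(24) ≈ 3.178, RHS = ln(4)·ln(6) ≈ 2.484 → counterexample
(1, 2): LHS = ln(2) ≈ 0.6931, RHS = 0 → counterexample
(2, 3): LHS = ln(6) ≈ 1.792, RHS = ln(2)·ln(3) ≈ 0.7615 → counterexample

That makes 5 counterexamples.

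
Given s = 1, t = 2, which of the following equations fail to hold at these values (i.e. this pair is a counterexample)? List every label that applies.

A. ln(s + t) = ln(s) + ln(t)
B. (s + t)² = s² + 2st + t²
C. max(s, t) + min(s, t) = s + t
Evaluating each claim at the given values:
A. LHS = ln(3) ≈ 1.099, RHS = ln(2) ≈ 0.6931 → fails here (LHS ≠ RHS)
B. LHS = 9, RHS = 9 → holds here (LHS = RHS)
C. LHS = 3, RHS = 3 → holds here (LHS = RHS)

Answer: A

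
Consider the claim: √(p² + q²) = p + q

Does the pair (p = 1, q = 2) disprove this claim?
Substituting p = 1, q = 2:
LHS = √(1² + 2²) = √(5) ≈ 2.236
RHS = 1 + 2 = 3

Since LHS ≠ RHS, this pair disproves the claim.

Answer: Yes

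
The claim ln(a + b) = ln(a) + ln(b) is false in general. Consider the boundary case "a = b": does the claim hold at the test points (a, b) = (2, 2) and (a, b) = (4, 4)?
At (2, 2): LHS = ln(4) ≈ 1.386, RHS = 2·ln(2) ≈ 1.386 → equal
At (4, 4): LHS = ln(8) ≈ 2.079 ≠ RHS = 2·ln(4) ≈ 2.773

Answer: Only at (2, 2)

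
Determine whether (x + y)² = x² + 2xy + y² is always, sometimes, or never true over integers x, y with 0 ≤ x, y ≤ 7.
The identity holds for every pair in the range. For instance at (x, y) = (7, 4): both sides equal 121.

Answer: Always true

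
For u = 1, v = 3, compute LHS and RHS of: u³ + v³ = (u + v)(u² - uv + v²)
LHS = 1³ + 3³ = 28
RHS = (1 + 3)(1² - 1·3 + 3²) = 28

LHS = RHS: the two sides agree.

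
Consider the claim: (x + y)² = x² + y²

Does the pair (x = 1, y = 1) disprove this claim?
Yes

Substituting x = 1, y = 1:
LHS = (1 + 1)² = 4
RHS = 1² + 1² = 2

Since LHS ≠ RHS, this pair disproves the claim.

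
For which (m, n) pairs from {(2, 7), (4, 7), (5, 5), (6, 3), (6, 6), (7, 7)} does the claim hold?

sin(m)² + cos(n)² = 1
Testing each pair:
(2, 7): LHS = cos(7)² + sin(2)² ≈ 1.395, RHS = 1 → fails
(4, 7): LHS = cos(7)² + sin(4)² ≈ 1.141, RHS = 1 → fails
(5, 5): LHS = cos(5)² + sin(5)² = 1, RHS = 1 → holds
(6, 3): LHS = sin(6)² + cos(3)² ≈ 1.058, RHS = 1 → fails
(6, 6): LHS = sin(6)² + cos(6)² = 1, RHS = 1 → holds
(7, 7): LHS = sin(7)² + cos(7)² = 1, RHS = 1 → holds

3 of 6 pairs satisfy the claim.

Answer: (5, 5), (6, 6), (7, 7)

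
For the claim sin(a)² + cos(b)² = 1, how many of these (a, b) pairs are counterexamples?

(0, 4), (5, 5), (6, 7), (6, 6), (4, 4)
2

Testing each pair:
(0, 4): LHS = cos(4)² ≈ 0.4272, RHS = 1 → counterexample
(5, 5): LHS = cos(5)² + sin(5)² = 1, RHS = 1 → satisfies claim
(6, 7): LHS = sin(6)² + cos(7)² ≈ 0.6464, RHS = 1 → counterexample
(6, 6): LHS = sin(6)² + cos(6)² = 1, RHS = 1 → satisfies claim
(4, 4): LHS = cos(4)² + sin(4)² = 1, RHS = 1 → satisfies claim

That makes 2 counterexamples.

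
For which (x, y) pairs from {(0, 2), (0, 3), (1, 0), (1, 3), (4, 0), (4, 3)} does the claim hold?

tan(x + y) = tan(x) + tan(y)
Testing each pair:
(0, 2): LHS = tan(2) ≈ -2.185, RHS = tan(2) ≈ -2.185 → holds
(0, 3): LHS = tan(3) ≈ -0.1425, RHS = tan(3) ≈ -0.1425 → holds
(1, 0): LHS = tan(1) ≈ 1.557, RHS = tan(1) ≈ 1.557 → holds
(1, 3): LHS = tan(4) ≈ 1.158, RHS = tan(3) + tan(1) ≈ 1.415 → fails
(4, 0): LHS = tan(4) ≈ 1.158, RHS = tan(4) ≈ 1.158 → holds
(4, 3): LHS = tan(7) ≈ 0.8714, RHS = tan(3) + tan(4) ≈ 1.015 → fails

4 of 6 pairs satisfy the claim.

Answer: (0, 2), (0, 3), (1, 0), (4, 0)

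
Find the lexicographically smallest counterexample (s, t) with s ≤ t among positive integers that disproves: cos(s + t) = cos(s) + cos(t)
Substituting (1, 1) into the claim:
LHS = cos(1 + 1) = cos(2) ≈ -0.4161
RHS = cos(1) + cos(1) = 2·cos(1) ≈ 1.081

Since LHS ≠ RHS, this pair disproves the claim, and no lexicographically smaller pair (s ≤ t, positive integers) does.

For instance (2, 7) is also a counterexample (LHS = cos(9) ≈ -0.9111, RHS = cos(2) + cos(7) ≈ 0.3378), but it's lexicographically larger.

Answer: (s, t) = (1, 1)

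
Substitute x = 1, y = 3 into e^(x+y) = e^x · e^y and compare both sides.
LHS = e^(1+3) = e^4 ≈ 54.6
RHS = e^1 · e^3 = e^4 ≈ 54.6

LHS = RHS: the two sides agree.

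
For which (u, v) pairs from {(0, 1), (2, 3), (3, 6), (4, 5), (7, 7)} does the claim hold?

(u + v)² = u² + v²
(0, 1)

Testing each pair:
(0, 1): LHS = 1, RHS = 1 → holds
(2, 3): LHS = 25, RHS = 13 → fails
(3, 6): LHS = 81, RHS = 45 → fails
(4, 5): LHS = 81, RHS = 41 → fails
(7, 7): LHS = 196, RHS = 98 → fails

1 of 5 pairs satisfies the claim.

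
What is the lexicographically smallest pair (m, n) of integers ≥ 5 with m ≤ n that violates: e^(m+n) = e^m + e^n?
Substituting (5, 5) into the claim:
LHS = e^(5+5) = e^10 ≈ 22026.5
RHS = e^5 + e^5 = 2·e^5 ≈ 296.8

Since LHS ≠ RHS, this pair disproves the claim, and no lexicographically smaller pair (m ≤ n, integers ≥ 5) does.

For instance (5, 10) is also a counterexample (LHS = e^15 ≈ 3269017.4, RHS = e^5 + e^10 ≈ 22174.9), but it's lexicographically larger.

Answer: (m, n) = (5, 5)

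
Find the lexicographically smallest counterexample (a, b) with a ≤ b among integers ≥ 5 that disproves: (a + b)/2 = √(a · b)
(a, b) = (5, 6)

At (5, 5): both sides equal 5, so it holds there.

Substituting (5, 6) into the claim:
LHS = (5 + 6)/2 = 11/2
RHS = √(5 · 6) = √(30) ≈ 5.477

Since LHS ≠ RHS, this pair disproves the claim, and no lexicographically smaller pair (a ≤ b, integers ≥ 5) does.

For instance (8, 12) is also a counterexample (LHS = 10, RHS = 4·√(6) ≈ 9.798), but it's lexicographically larger.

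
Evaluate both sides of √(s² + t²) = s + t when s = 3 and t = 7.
LHS = √(3² + 7²) = √(58) ≈ 7.616
RHS = 3 + 7 = 10

LHS ≠ RHS (they differ by about 2.384), so the equation does not hold here.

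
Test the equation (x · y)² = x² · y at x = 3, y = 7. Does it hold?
Substituting x = 3, y = 7:

LHS = (3 · 7)² = 441
RHS = 3² · 7 = 63

LHS ≠ RHS, so the equation does not hold at this point.

Answer: Fails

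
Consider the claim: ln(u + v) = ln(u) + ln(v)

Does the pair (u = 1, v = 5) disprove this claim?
Substituting u = 1, v = 5:
LHS = ln(1 + 5) = ln(6) ≈ 1.792
RHS = ln(1) + ln(5) = ln(5) ≈ 1.609

Since LHS ≠ RHS, this pair disproves the claim.

Answer: Yes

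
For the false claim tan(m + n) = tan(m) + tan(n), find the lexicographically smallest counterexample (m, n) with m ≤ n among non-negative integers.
(m, n) = (1, 1)

At (0, 0): both sides equal 0, so it holds there.
At (0, 5): both sides equal tan(5) ≈ -3.381, so it holds there.

Substituting (1, 1) into the claim:
LHS = tan(1 + 1) = tan(2) ≈ -2.185
RHS = tan(1) + tan(1) = 2·tan(1) ≈ 3.115

Since LHS ≠ RHS, this pair disproves the claim, and no lexicographically smaller pair (m ≤ n, non-negative integers) does.

For instance (2, 5) is also a counterexample (LHS = tan(7) ≈ 0.8714, RHS = tan(5) + tan(2) ≈ -5.566), but it's lexicographically larger.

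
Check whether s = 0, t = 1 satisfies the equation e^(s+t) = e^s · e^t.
Holds

Substituting s = 0, t = 1:

LHS = e^(0+1) = e ≈ 2.718
RHS = e^0 · e^1 = e ≈ 2.718

LHS = RHS, so the equation holds at this point.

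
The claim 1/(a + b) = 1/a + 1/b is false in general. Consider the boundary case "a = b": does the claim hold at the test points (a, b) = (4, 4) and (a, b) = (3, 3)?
At (4, 4): LHS = 1/8 ≠ RHS = 1/2
At (3, 3): LHS = 1/6 ≠ RHS = 2/3

Answer: No, fails at both test points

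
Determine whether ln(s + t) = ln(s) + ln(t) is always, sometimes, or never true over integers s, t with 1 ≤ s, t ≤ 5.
It holds at (s, t) = (2, 2) (both sides equal ln(4) ≈ 1.386), but fails at (s, t) = (5, 2) (LHS = ln(7) ≈ 1.946, RHS = ln(2) + ln(5) ≈ 2.303).

Answer: Sometimes true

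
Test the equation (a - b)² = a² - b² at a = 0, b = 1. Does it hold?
Substituting a = 0, b = 1:

LHS = (0 - 1)² = 1
RHS = 0² - 1² = -1

LHS ≠ RHS, so the equation does not hold at this point.

Answer: Fails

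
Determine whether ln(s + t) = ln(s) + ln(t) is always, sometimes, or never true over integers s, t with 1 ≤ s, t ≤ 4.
Sometimes true

It holds at (s, t) = (2, 2) (both sides equal ln(4) ≈ 1.386), but fails at (s, t) = (2, 3) (LHS = ln(5) ≈ 1.609, RHS = ln(2) + ln(3) ≈ 1.792).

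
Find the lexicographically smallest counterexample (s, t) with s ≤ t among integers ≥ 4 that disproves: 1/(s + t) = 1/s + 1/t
(s, t) = (4, 4)

Substituting (4, 4) into the claim:
LHS = 1/(4 + 4) = 1/8
RHS = 1/4 + 1/4 = 1/2

Since LHS ≠ RHS, this pair disproves the claim, and no lexicographically smaller pair (s ≤ t, integers ≥ 4) does.

For instance (5, 8) is also a counterexample (LHS = 1/13, RHS = 13/40), but it's lexicographically larger.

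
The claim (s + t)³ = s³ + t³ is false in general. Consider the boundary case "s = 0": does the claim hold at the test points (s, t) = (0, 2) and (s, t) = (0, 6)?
Yes, holds at both test points

At (0, 2): LHS = 8, RHS = 8 → equal
At (0, 6): LHS = 216, RHS = 216 → equal

So the claim does hold at both of these boundary points, even though it is not an identity.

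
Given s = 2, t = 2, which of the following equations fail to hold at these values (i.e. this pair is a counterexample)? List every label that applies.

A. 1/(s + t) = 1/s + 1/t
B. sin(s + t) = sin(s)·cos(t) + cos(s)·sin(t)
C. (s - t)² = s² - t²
A

Evaluating each claim at the given values:
A. LHS = 1/4, RHS = 1 → fails here (LHS ≠ RHS)
B. LHS = sin(4) ≈ -0.7568, RHS = 2·sin(2)·cos(2) ≈ -0.7568 → holds here (LHS = RHS)
C. LHS = 0, RHS = 0 → holds here (LHS = RHS)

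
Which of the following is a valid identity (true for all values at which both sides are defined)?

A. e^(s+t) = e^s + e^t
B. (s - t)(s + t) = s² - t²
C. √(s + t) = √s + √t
A: fails at (4, 5) — LHS = e^9 ≈ 8103, RHS = e^4 + e^5 ≈ 203.
B: holds — e.g. at (2, 3), both sides equal -5.
C: fails at (6, 7) — LHS = √(13) ≈ 3.606, RHS = √(6) + √(7) ≈ 5.095.

Answer: B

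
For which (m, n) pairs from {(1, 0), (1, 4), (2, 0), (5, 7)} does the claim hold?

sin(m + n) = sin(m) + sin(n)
(1, 0), (2, 0)

Testing each pair:
(1, 0): LHS = sin(1) ≈ 0.8415, RHS = sin(1) ≈ 0.8415 → holds
(1, 4): LHS = sin(5) ≈ -0.9589, RHS = sin(4) + sin(1) ≈ 0.08467 → fails
(2, 0): LHS = sin(2) ≈ 0.9093, RHS = sin(2) ≈ 0.9093 → holds
(5, 7): LHS = sin(12) ≈ -0.5366, RHS = sin(5) + sin(7) ≈ -0.3019 → fails

2 of 4 pairs satisfy the claim.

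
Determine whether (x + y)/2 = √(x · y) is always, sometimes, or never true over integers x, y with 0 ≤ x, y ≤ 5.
It holds at (x, y) = (0, 0) (both sides equal 0), but fails at (x, y) = (4, 3) (LHS = 7/2, RHS = 2·√(3) ≈ 3.464).

Answer: Sometimes true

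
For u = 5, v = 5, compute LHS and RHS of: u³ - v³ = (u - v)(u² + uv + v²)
LHS = 5³ - 5³ = 0
RHS = (5 - 5)(5² + 5·5 + 5²) = 0

LHS = RHS: the two sides agree.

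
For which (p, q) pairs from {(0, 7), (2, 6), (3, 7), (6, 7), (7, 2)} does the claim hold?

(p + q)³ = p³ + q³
Testing each pair:
(0, 7): LHS = 343, RHS = 343 → holds
(2, 6): LHS = 512, RHS = 224 → fails
(3, 7): LHS = 1000, RHS = 370 → fails
(6, 7): LHS = 2197, RHS = 559 → fails
(7, 2): LHS = 729, RHS = 351 → fails

1 of 5 pairs satisfies the claim.

Answer: (0, 7)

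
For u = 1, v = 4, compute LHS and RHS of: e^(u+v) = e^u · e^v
LHS = e^(1+4) = e^5 ≈ 148.4
RHS = e^1 · e^4 = e^5 ≈ 148.4

LHS = RHS: the two sides agree.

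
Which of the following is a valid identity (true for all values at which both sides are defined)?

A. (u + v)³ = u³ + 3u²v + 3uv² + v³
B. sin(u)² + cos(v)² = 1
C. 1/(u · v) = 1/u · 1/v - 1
A

A: holds — e.g. at (2, 5), both sides equal 343.
B: fails at (2, 4) — LHS = cos(4)² + sin(2)² ≈ 1.254, RHS = 1.
C: fails at (3, 5) — LHS = 1/15, RHS = -14/15.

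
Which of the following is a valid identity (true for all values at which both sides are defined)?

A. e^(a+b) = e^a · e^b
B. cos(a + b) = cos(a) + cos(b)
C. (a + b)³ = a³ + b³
A

A: holds — e.g. at (5, 8), both sides equal e^13 ≈ 442413.4.
B: fails at (1, 5) — LHS = cos(6) ≈ 0.9602, RHS = cos(5) + cos(1) ≈ 0.824.
C: fails at (1, 1) — LHS = 8, RHS = 2.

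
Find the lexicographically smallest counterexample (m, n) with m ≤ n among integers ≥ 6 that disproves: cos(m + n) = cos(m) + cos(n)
(m, n) = (6, 6)

Substituting (6, 6) into the claim:
LHS = cos(6 + 6) = cos(12) ≈ 0.8439
RHS = cos(6) + cos(6) = 2·cos(6) ≈ 1.92

Since LHS ≠ RHS, this pair disproves the claim, and no lexicographically smaller pair (m ≤ n, integers ≥ 6) does.

For instance (11, 12) is also a counterexample (LHS = cos(23) ≈ -0.5328, RHS = cos(11) + cos(12) ≈ 0.8483), but it's lexicographically larger.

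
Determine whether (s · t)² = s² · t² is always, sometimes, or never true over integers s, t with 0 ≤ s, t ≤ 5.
The identity holds for every pair in the range. For instance at (s, t) = (2, 4): both sides equal 64.

Answer: Always true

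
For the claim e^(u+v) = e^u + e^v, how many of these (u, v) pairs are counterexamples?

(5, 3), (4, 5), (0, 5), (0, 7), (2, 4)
Testing each pair:
(5, 3): LHS = e^8 ≈ 2981, RHS = e^3 + e^5 ≈ 168.5 → counterexample
(4, 5): LHS = e^9 ≈ 8103, RHS = e^4 + e^5 ≈ 203 → counterexample
(0, 5): LHS = e^5 ≈ 148.4, RHS = 1 + e^5 ≈ 149.4 → counterexample
(0, 7): LHS = e^7 ≈ 1097, RHS = 1 + e^7 ≈ 1098 → counterexample
(2, 4): LHS = e^6 ≈ 403.4, RHS = e^2 + e^4 ≈ 61.99 → counterexample

That makes 5 counterexamples.

Answer: 5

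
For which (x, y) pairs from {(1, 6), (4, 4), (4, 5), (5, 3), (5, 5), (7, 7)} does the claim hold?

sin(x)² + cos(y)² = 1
(4, 4), (5, 5), (7, 7)

Testing each pair:
(1, 6): LHS = sin(1)² + cos(6)² ≈ 1.63, RHS = 1 → fails
(4, 4): LHS = cos(4)² + sin(4)² = 1, RHS = 1 → holds
(4, 5): LHS = cos(5)² + sin(4)² ≈ 0.6532, RHS = 1 → fails
(5, 3): LHS = sin(5)² + cos(3)² ≈ 1.9, RHS = 1 → fails
(5, 5): LHS = cos(5)² + sin(5)² = 1, RHS = 1 → holds
(7, 7): LHS = sin(7)² + cos(7)² = 1, RHS = 1 → holds

3 of 6 pairs satisfy the claim.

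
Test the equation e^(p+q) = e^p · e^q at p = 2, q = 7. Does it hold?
Holds

Substituting p = 2, q = 7:

LHS = e^(2+7) = e^9 ≈ 8103
RHS = e^2 · e^7 = e^9 ≈ 8103

LHS = RHS, so the equation holds at this point.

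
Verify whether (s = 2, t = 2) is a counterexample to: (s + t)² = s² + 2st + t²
No

Substituting s = 2, t = 2:
LHS = (2 + 2)² = 16
RHS = 2² + 2·2·2 + 2² = 16

The sides agree, so this pair does not disprove the claim.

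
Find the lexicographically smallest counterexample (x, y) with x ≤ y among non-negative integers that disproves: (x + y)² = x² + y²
(x, y) = (1, 1)

Substituting (1, 1) into the claim:
LHS = (1 + 1)² = 4
RHS = 1² + 1² = 2

Since LHS ≠ RHS, this pair disproves the claim, and no lexicographically smaller pair (x ≤ y, non-negative integers) does.

For instance (2, 3) is also a counterexample (LHS = 25, RHS = 13), but it's lexicographically larger.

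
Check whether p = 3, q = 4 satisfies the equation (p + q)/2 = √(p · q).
Fails

Substituting p = 3, q = 4:

LHS = (3 + 4)/2 = 7/2
RHS = √(3 · 4) = 2·√(3) ≈ 3.464

LHS ≠ RHS, so the equation does not hold at this point.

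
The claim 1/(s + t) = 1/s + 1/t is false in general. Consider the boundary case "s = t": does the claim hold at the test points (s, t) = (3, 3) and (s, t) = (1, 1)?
No, fails at both test points

At (3, 3): LHS = 1/6 ≠ RHS = 2/3
At (1, 1): LHS = 1/2 ≠ RHS = 2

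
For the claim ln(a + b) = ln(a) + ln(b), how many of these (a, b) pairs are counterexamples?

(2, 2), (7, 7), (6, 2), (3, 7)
3

Testing each pair:
(2, 2): LHS = ln(4) ≈ 1.386, RHS = 2·ln(2) ≈ 1.386 → satisfies claim
(7, 7): LHS = ln(14) ≈ 2.639, RHS = 2·ln(7) ≈ 3.892 → counterexample
(6, 2): LHS = ln(8) ≈ 2.079, RHS = ln(2) + ln(6) ≈ 2.485 → counterexample
(3, 7): LHS = ln(10) ≈ 2.303, RHS = ln(3) + ln(7) ≈ 3.045 → counterexample

That makes 3 counterexamples.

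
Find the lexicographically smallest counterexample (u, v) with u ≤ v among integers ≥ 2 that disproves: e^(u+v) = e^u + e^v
(u, v) = (2, 2)

Substituting (2, 2) into the claim:
LHS = e^(2+2) = e^4 ≈ 54.6
RHS = e^2 + e^2 = 2·e^2 ≈ 14.78

Since LHS ≠ RHS, this pair disproves the claim, and no lexicographically smaller pair (u ≤ v, integers ≥ 2) does.

For instance (6, 9) is also a counterexample (LHS = e^15 ≈ 3269017.4, RHS = e^6 + e^9 ≈ 8507), but it's lexicographically larger.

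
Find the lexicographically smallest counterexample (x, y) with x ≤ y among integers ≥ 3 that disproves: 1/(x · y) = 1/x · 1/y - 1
(x, y) = (3, 3)

Substituting (3, 3) into the claim:
LHS = 1/(3 · 3) = 1/9
RHS = 1/3 · 1/3 - 1 = -8/9

Since LHS ≠ RHS, this pair disproves the claim, and no lexicographically smaller pair (x ≤ y, integers ≥ 3) does.

For instance (6, 6) is also a counterexample (LHS = 1/36, RHS = -35/36), but it's lexicographically larger.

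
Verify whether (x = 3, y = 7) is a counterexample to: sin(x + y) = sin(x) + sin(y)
Substituting x = 3, y = 7:
LHS = sin(3 + 7) = sin(10) ≈ -0.544
RHS = sin(3) + sin(7) ≈ 0.7981

Since LHS ≠ RHS, this pair disproves the claim.

Answer: Yes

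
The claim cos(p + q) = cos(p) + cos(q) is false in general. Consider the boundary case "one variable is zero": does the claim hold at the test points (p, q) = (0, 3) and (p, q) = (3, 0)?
At (0, 3): LHS = cos(3) ≈ -0.99 ≠ RHS = cos(3) + 1 ≈ 0.01001
At (3, 0): LHS = cos(3) ≈ -0.99 ≠ RHS = cos(3) + 1 ≈ 0.01001

Answer: No, fails at both test points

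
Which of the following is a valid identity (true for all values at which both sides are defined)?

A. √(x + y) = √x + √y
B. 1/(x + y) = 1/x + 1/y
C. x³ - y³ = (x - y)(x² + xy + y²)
A: fails at (2, 7) — LHS = 3, RHS = √(2) + √(7) ≈ 4.06.
B: fails at (6, 7) — LHS = 1/13, RHS = 13/42.
C: holds — e.g. at (3, 5), both sides equal -98.

Answer: C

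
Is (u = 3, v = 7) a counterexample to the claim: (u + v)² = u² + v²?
Yes

Substituting u = 3, v = 7:
LHS = (3 + 7)² = 100
RHS = 3² + 7² = 58

Since LHS ≠ RHS, this pair disproves the claim.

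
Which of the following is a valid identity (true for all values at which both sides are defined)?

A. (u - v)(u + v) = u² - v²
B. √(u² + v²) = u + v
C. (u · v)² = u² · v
A

A: holds — e.g. at (3, 3), both sides equal 0.
B: fails at (1, 1) — LHS = √(2) ≈ 1.414, RHS = 2.
C: fails at (5, 8) — LHS = 1600, RHS = 200.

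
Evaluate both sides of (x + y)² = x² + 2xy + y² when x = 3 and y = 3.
LHS = (3 + 3)² = 36
RHS = 3² + 2·3·3 + 3² = 36

LHS = RHS: the two sides agree.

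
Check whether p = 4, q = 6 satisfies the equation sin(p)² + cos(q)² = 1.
Substituting p = 4, q = 6:

LHS = sin(4)² + cos(6)² ≈ 1.495
RHS = 1

LHS ≠ RHS, so the equation does not hold at this point.

Answer: Fails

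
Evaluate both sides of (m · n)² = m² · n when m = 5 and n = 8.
LHS = (5 · 8)² = 1600
RHS = 5² · 8 = 200

LHS ≠ RHS, so the equation does not hold here.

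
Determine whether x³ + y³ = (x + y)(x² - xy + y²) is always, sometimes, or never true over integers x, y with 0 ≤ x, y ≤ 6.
The identity holds for every pair in the range. For instance at (x, y) = (0, 5): both sides equal 125.

Answer: Always true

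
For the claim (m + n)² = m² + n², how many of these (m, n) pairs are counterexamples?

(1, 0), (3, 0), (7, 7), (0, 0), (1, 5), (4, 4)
3

Testing each pair:
(1, 0): LHS = 1, RHS = 1 → satisfies claim
(3, 0): LHS = 9, RHS = 9 → satisfies claim
(7, 7): LHS = 196, RHS = 98 → counterexample
(0, 0): LHS = 0, RHS = 0 → satisfies claim
(1, 5): LHS = 36, RHS = 26 → counterexample
(4, 4): LHS = 64, RHS = 32 → counterexample

That makes 3 counterexamples.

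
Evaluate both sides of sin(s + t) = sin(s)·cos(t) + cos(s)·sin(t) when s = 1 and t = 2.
LHS = sin(1 + 2) = sin(3) ≈ 0.1411
RHS = sin(1)·cos(2) + cos(1)·sin(2) = sin(1)·cos(2) + sin(2)·cos(1) ≈ 0.1411

LHS = RHS: the two sides agree.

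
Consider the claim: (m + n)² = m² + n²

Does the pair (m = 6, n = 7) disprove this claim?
Substituting m = 6, n = 7:
LHS = (6 + 7)² = 169
RHS = 6² + 7² = 85

Since LHS ≠ RHS, this pair disproves the claim.

Answer: Yes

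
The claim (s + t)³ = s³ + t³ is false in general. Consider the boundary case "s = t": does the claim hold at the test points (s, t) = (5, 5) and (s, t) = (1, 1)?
No, fails at both test points

At (5, 5): LHS = 1000 ≠ RHS = 250
At (1, 1): LHS = 8 ≠ RHS = 2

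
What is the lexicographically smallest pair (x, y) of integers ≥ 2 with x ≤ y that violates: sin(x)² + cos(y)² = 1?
Substituting (2, 3) into the claim:
LHS = sin(2)² + cos(3)² ≈ 1.807
RHS = 1

Since LHS ≠ RHS, this pair disproves the claim, and no lexicographically smaller pair (x ≤ y, integers ≥ 2) does.

For instance (3, 9) is also a counterexample (LHS = sin(3)² + cos(9)² ≈ 0.8501, RHS = 1), but it's lexicographically larger.

Answer: (x, y) = (2, 3)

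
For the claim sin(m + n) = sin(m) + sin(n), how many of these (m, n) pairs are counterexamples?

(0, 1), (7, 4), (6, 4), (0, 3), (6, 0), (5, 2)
Testing each pair:
(0, 1): LHS = sin(1) ≈ 0.8415, RHS = sin(1) ≈ 0.8415 → satisfies claim
(7, 4): LHS = sin(11) ≈ -1, RHS = sin(4) + sin(7) ≈ -0.09982 → counterexample
(6, 4): LHS = sin(10) ≈ -0.544, RHS = sin(4) + sin(6) ≈ -1.036 → counterexample
(0, 3): LHS = sin(3) ≈ 0.1411, RHS = sin(3) ≈ 0.1411 → satisfies claim
(6, 0): LHS = sin(6) ≈ -0.2794, RHS = sin(6) ≈ -0.2794 → satisfies claim
(5, 2): LHS = sin(7) ≈ 0.657, RHS = sin(5) + sin(2) ≈ -0.04963 → counterexample

That makes 3 counterexamples.

Answer: 3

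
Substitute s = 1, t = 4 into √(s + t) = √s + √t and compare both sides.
LHS = √(1 + 4) = √(5) ≈ 2.236
RHS = √1 + √4 = 3

LHS ≠ RHS (they differ by about 0.7639), so the equation does not hold here.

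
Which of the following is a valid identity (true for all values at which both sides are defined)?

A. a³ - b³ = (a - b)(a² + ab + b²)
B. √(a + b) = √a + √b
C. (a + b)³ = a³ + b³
A: holds — e.g. at (2, 5), both sides equal -117.
B: fails at (1, 5) — LHS = √(6) ≈ 2.449, RHS = 1 + √(5) ≈ 3.236.
C: fails at (1, 4) — LHS = 125, RHS = 65.

Answer: A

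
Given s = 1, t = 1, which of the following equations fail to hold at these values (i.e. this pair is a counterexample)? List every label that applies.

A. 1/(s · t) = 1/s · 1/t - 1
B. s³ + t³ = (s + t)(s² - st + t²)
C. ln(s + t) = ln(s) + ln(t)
A, C

Evaluating each claim at the given values:
A. LHS = 1, RHS = 0 → fails here (LHS ≠ RHS)
B. LHS = 2, RHS = 2 → holds here (LHS = RHS)
C. LHS = ln(2) ≈ 0.6931, RHS = 0 → fails here (LHS ≠ RHS)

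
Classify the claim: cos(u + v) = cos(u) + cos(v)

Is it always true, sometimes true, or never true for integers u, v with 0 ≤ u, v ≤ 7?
Never true

The claim fails for every pair in the range. For instance at (u, v) = (5, 6): LHS = cos(11) ≈ 0.004426, RHS = cos(5) + cos(6) ≈ 1.244.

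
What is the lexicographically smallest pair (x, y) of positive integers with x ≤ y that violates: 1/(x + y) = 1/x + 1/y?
(x, y) = (1, 1)

Substituting (1, 1) into the claim:
LHS = 1/(1 + 1) = 1/2
RHS = 1/1 + 1/1 = 2

Since LHS ≠ RHS, this pair disproves the claim, and no lexicographically smaller pair (x ≤ y, positive integers) does.

For instance (5, 7) is also a counterexample (LHS = 1/12, RHS = 12/35), but it's lexicographically larger.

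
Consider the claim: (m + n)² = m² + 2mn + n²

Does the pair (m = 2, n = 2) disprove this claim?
No

Substituting m = 2, n = 2:
LHS = (2 + 2)² = 16
RHS = 2² + 2·2·2 + 2² = 16

The sides agree, so this pair does not disprove the claim.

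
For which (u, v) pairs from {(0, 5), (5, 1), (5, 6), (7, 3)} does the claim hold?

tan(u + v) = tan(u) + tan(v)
(0, 5)

Testing each pair:
(0, 5): LHS = tan(5) ≈ -3.381, RHS = tan(5) ≈ -3.381 → holds
(5, 1): LHS = tan(6) ≈ -0.291, RHS = tan(5) + tan(1) ≈ -1.823 → fails
(5, 6): LHS = tan(11) ≈ -226, RHS = tan(5) + tan(6) ≈ -3.672 → fails
(7, 3): LHS = tan(10) ≈ 0.6484, RHS = tan(3) + tan(7) ≈ 0.7289 → fails

1 of 4 pairs satisfies the claim.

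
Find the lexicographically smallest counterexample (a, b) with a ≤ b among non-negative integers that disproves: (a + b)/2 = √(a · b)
At (0, 0): both sides equal 0, so it holds there.

Substituting (0, 1) into the claim:
LHS = (0 + 1)/2 = 1/2
RHS = √(0 · 1) = 0

Since LHS ≠ RHS, this pair disproves the claim, and no lexicographically smaller pair (a ≤ b, non-negative integers) does.

For instance (2, 3) is also a counterexample (LHS = 5/2, RHS = √(6) ≈ 2.449), but it's lexicographically larger.

Answer: (a, b) = (0, 1)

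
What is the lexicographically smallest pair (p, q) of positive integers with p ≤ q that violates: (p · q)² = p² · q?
(p, q) = (1, 2)

At (1, 1): both sides equal 1, so it holds there.

Substituting (1, 2) into the claim:
LHS = (1 · 2)² = 4
RHS = 1² · 2 = 2

Since LHS ≠ RHS, this pair disproves the claim, and no lexicographically smaller pair (p ≤ q, positive integers) does.

For instance (2, 5) is also a counterexample (LHS = 100, RHS = 20), but it's lexicographically larger.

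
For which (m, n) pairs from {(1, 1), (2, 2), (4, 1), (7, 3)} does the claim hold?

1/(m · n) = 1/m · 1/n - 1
None

Testing each pair:
(1, 1): LHS = 1, RHS = 0 → fails
(2, 2): LHS = 1/4, RHS = -3/4 → fails
(4, 1): LHS = 1/4, RHS = -3/4 → fails
(7, 3): LHS = 1/21, RHS = -20/21 → fails

No pair satisfies the claim.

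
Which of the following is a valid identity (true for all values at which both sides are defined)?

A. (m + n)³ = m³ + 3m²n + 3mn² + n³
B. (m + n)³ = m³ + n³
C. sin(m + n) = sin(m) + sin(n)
A

A: holds — e.g. at (5, 8), both sides equal 2197.
B: fails at (1, 1) — LHS = 8, RHS = 2.
C: fails at (4, 6) — LHS = sin(10) ≈ -0.544, RHS = sin(4) + sin(6) ≈ -1.036.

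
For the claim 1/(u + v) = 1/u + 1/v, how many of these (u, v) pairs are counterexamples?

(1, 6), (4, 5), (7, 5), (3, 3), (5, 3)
Testing each pair:
(1, 6): LHS = 1/7, RHS = 7/6 → counterexample
(4, 5): LHS = 1/9, RHS = 9/20 → counterexample
(7, 5): LHS = 1/12, RHS = 12/35 → counterexample
(3, 3): LHS = 1/6, RHS = 2/3 → counterexample
(5, 3): LHS = 1/8, RHS = 8/15 → counterexample

That makes 5 counterexamples.

Answer: 5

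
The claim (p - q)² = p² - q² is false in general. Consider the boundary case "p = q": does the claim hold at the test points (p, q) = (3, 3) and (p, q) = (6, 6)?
Yes, holds at both test points

At (3, 3): LHS = 0, RHS = 0 → equal
At (6, 6): LHS = 0, RHS = 0 → equal

So the claim does hold at both of these boundary points, even though it is not an identity.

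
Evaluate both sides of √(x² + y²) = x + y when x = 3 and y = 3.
LHS = √(3² + 3²) = 3·√(2) ≈ 4.243
RHS = 3 + 3 = 6

LHS ≠ RHS (they differ by about 1.757), so the equation does not hold here.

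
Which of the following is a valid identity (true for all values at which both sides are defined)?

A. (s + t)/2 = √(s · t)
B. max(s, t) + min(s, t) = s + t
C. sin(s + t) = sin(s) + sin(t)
B

A: fails at (2, 7) — LHS = 9/2, RHS = √(14) ≈ 3.742.
B: holds — e.g. at (1, 5), both sides equal 6.
C: fails at (2, 2) — LHS = sin(4) ≈ -0.7568, RHS = 2·sin(2) ≈ 1.819.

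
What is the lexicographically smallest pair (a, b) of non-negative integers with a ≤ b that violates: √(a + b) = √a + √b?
(a, b) = (1, 1)

At (0, 0): both sides equal 0, so it holds there.
At (0, 4): both sides equal 2, so it holds there.

Substituting (1, 1) into the claim:
LHS = √(1 + 1) = √(2) ≈ 1.414
RHS = √1 + √1 = 2

Since LHS ≠ RHS, this pair disproves the claim, and no lexicographically smaller pair (a ≤ b, non-negative integers) does.

For instance (2, 4) is also a counterexample (LHS = √(6) ≈ 2.449, RHS = √(2) + 2 ≈ 3.414), but it's lexicographically larger.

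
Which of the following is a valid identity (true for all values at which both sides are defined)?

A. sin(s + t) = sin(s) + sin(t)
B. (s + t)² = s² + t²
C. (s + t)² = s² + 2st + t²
C

A: fails at (4, 5) — LHS = sin(9) ≈ 0.4121, RHS = sin(5) + sin(4) ≈ -1.716.
B: fails at (3, 7) — LHS = 100, RHS = 58.
C: holds — e.g. at (2, 3), both sides equal 25.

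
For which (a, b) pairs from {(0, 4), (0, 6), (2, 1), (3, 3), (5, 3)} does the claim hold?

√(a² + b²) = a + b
(0, 4), (0, 6)

Testing each pair:
(0, 4): LHS = 4, RHS = 4 → holds
(0, 6): LHS = 6, RHS = 6 → holds
(2, 1): LHS = √(5) ≈ 2.236, RHS = 3 → fails
(3, 3): LHS = 3·√(2) ≈ 4.243, RHS = 6 → fails
(5, 3): LHS = √(34) ≈ 5.831, RHS = 8 → fails

2 of 5 pairs satisfy the claim.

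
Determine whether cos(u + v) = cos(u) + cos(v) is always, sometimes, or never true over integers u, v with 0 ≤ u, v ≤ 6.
Never true

The claim fails for every pair in the range. For instance at (u, v) = (3, 5): LHS = cos(8) ≈ -0.1455, RHS = cos(3) + cos(5) ≈ -0.7063.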